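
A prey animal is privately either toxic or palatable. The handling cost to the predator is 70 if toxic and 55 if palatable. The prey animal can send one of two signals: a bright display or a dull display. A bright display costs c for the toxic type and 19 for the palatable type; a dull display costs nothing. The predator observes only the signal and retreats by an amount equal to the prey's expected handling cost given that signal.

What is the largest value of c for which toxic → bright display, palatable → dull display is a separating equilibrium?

15

Under separation: bright display → toxic (pays 70); dull display → palatable (pays 55).
Palatable: 55 − 0 = 55 ≥ 70 − 19 = 51. Holds regardless of c. ✓
Toxic: 70 − c ≥ 55 − 0, so c ≤ 70 − 55 = 15.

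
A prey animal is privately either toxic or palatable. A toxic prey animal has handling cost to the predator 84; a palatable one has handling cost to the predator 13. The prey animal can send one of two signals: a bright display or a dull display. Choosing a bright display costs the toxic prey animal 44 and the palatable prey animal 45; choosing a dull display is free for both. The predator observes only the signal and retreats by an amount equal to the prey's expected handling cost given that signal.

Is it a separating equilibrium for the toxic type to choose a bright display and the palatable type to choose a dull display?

No

Under separation the predator infers type exactly: bright display → toxic (pays 84), dull display → palatable (pays 13).
Toxic: bright display gives 84 − 44 = 40; dull display gives 13 − 0 = 13. No deviation. ✓
Palatable: dull display gives 13 − 0 = 13; bright display gives 84 − 45 = 39. Would deviate. ✗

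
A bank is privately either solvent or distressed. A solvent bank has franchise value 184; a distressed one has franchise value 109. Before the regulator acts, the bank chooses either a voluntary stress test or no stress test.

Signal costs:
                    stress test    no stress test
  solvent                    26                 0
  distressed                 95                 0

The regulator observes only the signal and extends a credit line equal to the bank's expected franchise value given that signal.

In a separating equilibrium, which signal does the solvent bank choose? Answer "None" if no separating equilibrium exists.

stress test

Try solvent → stress test, distressed → no stress test:
  Under separation the regulator infers type exactly: stress test → solvent (pays 184), no stress test → distressed (pays 109).
  Solvent: stress test gives 184 − 26 = 158; no stress test gives 109 − 0 = 109. No deviation. ✓
  Distressed: no stress test gives 109 − 0 = 109; stress test gives 184 − 95 = 89. No deviation. ✓
Both hold — the solvent type sends stress test.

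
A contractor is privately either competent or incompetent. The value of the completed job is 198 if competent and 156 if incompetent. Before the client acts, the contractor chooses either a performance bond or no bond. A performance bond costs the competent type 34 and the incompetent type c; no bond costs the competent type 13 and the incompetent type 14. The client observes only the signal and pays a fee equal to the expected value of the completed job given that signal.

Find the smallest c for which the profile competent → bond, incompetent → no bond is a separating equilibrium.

56

Under separation: bond → competent (pays 198); no bond → incompetent (pays 156).
Competent: 198 − 34 = 164 ≥ 156 − 13 = 143. Holds regardless of c. ✓
Incompetent: 156 − 14 ≥ 198 − c, so c ≥ 198 − 142 = 56.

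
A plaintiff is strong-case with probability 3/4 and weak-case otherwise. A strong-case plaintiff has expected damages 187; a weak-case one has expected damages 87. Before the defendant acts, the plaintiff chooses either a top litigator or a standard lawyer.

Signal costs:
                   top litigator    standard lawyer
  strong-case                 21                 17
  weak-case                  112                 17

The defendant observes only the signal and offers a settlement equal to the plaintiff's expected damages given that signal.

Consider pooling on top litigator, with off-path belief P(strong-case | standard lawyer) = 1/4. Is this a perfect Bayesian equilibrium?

At the pooled signal (top litigator) the defendant holds the prior 3/4 and pays 3/4·187 + 1/4·87 = 162. Off-path (standard lawyer) belief 1/4 gives 1/4·187 + 3/4·87 = 112.
Strong-case: top litigator gives 162 − 21 = 141; standard lawyer gives 112 − 17 = 95. Stays. ✓
Weak-case: top litigator gives 162 − 112 = 50; standard lawyer gives 112 − 17 = 95. Deviates. ✗

No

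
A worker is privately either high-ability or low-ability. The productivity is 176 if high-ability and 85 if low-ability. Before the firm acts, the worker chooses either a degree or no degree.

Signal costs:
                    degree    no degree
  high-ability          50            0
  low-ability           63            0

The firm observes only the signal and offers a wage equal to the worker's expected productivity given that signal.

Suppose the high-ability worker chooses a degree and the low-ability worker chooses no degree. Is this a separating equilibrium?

If types separate, degree earns payment 176 and no degree earns 85.
High-ability: degree gives 176 − 50 = 126; no degree gives 85 − 0 = 85. No deviation. ✓
Low-ability: no degree gives 85 − 0 = 85; degree gives 176 − 63 = 113. Would deviate. ✗

No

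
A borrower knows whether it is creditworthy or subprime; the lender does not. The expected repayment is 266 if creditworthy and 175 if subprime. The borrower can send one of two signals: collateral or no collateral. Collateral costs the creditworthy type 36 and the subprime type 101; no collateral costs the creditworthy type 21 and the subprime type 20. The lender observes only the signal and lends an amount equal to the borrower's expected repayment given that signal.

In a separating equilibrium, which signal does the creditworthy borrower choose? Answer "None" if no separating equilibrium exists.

None

Try creditworthy → collateral, subprime → no collateral:
  Under separation the lender infers type exactly: collateral → creditworthy (pays 266), no collateral → subprime (pays 175).
  Creditworthy: collateral gives 266 − 36 = 230; no collateral gives 175 − 21 = 154. No deviation. ✓
  Subprime: no collateral gives 175 − 20 = 155; collateral gives 266 − 101 = 165. Would deviate. ✗
Try creditworthy → no collateral, subprime → collateral:
  Under separation the lender infers type exactly: no collateral → creditworthy (pays 266), collateral → subprime (pays 175).
  Creditworthy: no collateral gives 266 − 21 = 245; collateral gives 175 − 36 = 139. No deviation. ✓
  Subprime: collateral gives 175 − 101 = 74; no collateral gives 266 − 20 = 246. Would deviate. ✗
Neither assignment is incentive-compatible.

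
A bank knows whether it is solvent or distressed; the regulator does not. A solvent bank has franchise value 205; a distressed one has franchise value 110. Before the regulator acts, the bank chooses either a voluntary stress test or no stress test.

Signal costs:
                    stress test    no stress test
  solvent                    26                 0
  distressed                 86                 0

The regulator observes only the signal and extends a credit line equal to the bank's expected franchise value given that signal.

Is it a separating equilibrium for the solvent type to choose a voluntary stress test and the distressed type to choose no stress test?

No

If types separate, stress test earns payment 205 and no stress test earns 110.
Solvent: stress test gives 205 − 26 = 179; no stress test gives 110 − 0 = 110. No deviation. ✓
Distressed: no stress test gives 110 − 0 = 110; stress test gives 205 − 86 = 119. Would deviate. ✗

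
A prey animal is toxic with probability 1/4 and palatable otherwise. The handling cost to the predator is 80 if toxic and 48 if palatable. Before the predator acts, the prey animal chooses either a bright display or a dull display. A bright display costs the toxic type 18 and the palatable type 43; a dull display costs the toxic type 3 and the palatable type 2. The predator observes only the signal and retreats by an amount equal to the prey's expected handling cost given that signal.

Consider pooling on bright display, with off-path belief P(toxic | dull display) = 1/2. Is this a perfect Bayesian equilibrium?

On the equilibrium path (bright display) the predator holds the prior 1/4 and pays 1/4·80 + 3/4·48 = 56. Off-path (dull display) belief 1/2 gives 1/2·80 + 1/2·48 = 64.
Toxic: bright display gives 56 − 18 = 38; dull display gives 64 − 3 = 61. Deviates. ✗
Palatable: bright display gives 56 − 43 = 13; dull display gives 64 − 2 = 62. Deviates. ✗

No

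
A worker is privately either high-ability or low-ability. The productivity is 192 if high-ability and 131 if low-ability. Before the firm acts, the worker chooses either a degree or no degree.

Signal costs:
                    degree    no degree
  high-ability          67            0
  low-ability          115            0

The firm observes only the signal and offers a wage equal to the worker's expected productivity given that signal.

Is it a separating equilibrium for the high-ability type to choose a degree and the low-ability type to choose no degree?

If types separate, degree earns payment 192 and no degree earns 131.
High-ability: degree gives 192 − 67 = 125; no degree gives 131 − 0 = 131. Would deviate. ✗
Low-ability: no degree gives 131 − 0 = 131; degree gives 192 − 115 = 77. No deviation. ✓

No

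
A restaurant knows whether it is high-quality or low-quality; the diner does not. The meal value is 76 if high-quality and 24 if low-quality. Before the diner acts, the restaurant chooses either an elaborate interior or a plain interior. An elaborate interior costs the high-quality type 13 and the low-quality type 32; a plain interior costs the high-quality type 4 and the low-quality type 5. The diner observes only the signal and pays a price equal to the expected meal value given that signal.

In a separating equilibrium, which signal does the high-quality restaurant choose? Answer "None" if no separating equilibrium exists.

None

Try high-quality → elaborate interior, low-quality → plain interior:
  Under separation the diner infers type exactly: elaborate interior → high-quality (pays 76), plain interior → low-quality (pays 24).
  High-quality: elaborate interior gives 76 − 13 = 63; plain interior gives 24 − 4 = 20. No deviation. ✓
  Low-quality: plain interior gives 24 − 5 = 19; elaborate interior gives 76 − 32 = 44. Would deviate. ✗
Try high-quality → plain interior, low-quality → elaborate interior:
  Under separation the diner infers type exactly: plain interior → high-quality (pays 76), elaborate interior → low-quality (pays 24).
  High-quality: plain interior gives 76 − 4 = 72; elaborate interior gives 24 − 13 = 11. No deviation. ✓
  Low-quality: elaborate interior gives 24 − 32 = -8; plain interior gives 76 − 5 = 71. Would deviate. ✗
Neither assignment is incentive-compatible.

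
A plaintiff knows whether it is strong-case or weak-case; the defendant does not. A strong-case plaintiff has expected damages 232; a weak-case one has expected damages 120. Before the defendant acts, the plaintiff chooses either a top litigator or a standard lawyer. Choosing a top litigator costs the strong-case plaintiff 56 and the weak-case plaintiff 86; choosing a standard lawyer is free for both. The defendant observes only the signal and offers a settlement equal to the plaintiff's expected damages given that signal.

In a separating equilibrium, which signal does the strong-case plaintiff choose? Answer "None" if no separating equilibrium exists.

None

Try strong-case → top litigator, weak-case → standard lawyer:
  If types separate, top litigator earns payment 232 and standard lawyer earns 120.
  Strong-case: top litigator gives 232 − 56 = 176; standard lawyer gives 120 − 0 = 120. No deviation. ✓
  Weak-case: standard lawyer gives 120 − 0 = 120; top litigator gives 232 − 86 = 146. Would deviate. ✗
Try strong-case → standard lawyer, weak-case → top litigator:
  If types separate, standard lawyer earns payment 232 and top litigator earns 120.
  Strong-case: standard lawyer gives 232 − 0 = 232; top litigator gives 120 − 56 = 64. No deviation. ✓
  Weak-case: top litigator gives 120 − 86 = 34; standard lawyer gives 232 − 0 = 232. Would deviate. ✗
Neither assignment is incentive-compatible.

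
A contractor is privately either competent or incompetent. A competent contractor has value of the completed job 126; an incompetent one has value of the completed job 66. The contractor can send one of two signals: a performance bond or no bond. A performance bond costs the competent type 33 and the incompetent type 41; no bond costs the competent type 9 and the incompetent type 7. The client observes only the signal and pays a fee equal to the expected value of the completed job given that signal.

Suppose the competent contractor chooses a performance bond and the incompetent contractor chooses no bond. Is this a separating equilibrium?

If types separate, bond earns payment 126 and no bond earns 66.
Competent: bond gives 126 − 33 = 93; no bond gives 66 − 9 = 57. No deviation. ✓
Incompetent: no bond gives 66 − 7 = 59; bond gives 126 − 41 = 85. Would deviate. ✗

No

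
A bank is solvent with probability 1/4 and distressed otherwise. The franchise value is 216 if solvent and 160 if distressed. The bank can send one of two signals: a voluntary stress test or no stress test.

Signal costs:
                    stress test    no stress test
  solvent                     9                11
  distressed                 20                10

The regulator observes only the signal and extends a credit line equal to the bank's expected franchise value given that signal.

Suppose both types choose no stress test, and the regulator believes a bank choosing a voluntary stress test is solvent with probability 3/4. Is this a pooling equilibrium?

On the equilibrium path (no stress test) the regulator holds the prior 1/4 and pays 1/4·216 + 3/4·160 = 174. Off-path (stress test) belief 3/4 gives 3/4·216 + 1/4·160 = 202.
Solvent: no stress test gives 174 − 11 = 163; stress test gives 202 − 9 = 193. Deviates. ✗
Distressed: no stress test gives 174 − 10 = 164; stress test gives 202 − 20 = 182. Deviates. ✗

No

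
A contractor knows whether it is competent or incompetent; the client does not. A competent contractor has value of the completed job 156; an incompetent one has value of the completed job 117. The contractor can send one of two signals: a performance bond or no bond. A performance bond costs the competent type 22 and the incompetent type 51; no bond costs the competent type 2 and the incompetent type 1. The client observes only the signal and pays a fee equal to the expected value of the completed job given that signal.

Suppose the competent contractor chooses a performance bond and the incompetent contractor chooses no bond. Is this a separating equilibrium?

Yes

If types separate, bond earns payment 156 and no bond earns 117.
Competent: bond gives 156 − 22 = 134; no bond gives 117 − 2 = 115. No deviation. ✓
Incompetent: no bond gives 117 − 1 = 116; bond gives 156 − 51 = 105. No deviation. ✓
Neither type gains from mimicking the other.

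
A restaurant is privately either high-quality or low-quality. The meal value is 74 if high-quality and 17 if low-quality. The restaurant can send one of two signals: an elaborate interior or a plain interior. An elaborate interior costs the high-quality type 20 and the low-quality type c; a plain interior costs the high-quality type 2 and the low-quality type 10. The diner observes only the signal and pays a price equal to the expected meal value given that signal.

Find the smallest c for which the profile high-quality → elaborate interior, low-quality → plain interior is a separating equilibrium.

Under separation: elaborate interior → high-quality (pays 74); plain interior → low-quality (pays 17).
High-quality: 74 − 20 = 54 ≥ 17 − 2 = 15. Holds regardless of c. ✓
Low-quality: 17 − 10 ≥ 74 − c, so c ≥ 74 − 7 = 67.

67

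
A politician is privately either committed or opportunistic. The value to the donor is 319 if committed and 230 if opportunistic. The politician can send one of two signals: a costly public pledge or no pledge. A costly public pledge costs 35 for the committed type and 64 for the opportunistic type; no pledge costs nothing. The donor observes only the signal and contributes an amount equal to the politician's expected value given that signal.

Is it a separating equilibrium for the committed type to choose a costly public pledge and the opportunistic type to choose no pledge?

Under separation the donor infers type exactly: pledge → committed (pays 319), no pledge → opportunistic (pays 230).
Committed: pledge gives 319 − 35 = 284; no pledge gives 230 − 0 = 230. No deviation. ✓
Opportunistic: no pledge gives 230 − 0 = 230; pledge gives 319 − 64 = 255. Would deviate. ✗

No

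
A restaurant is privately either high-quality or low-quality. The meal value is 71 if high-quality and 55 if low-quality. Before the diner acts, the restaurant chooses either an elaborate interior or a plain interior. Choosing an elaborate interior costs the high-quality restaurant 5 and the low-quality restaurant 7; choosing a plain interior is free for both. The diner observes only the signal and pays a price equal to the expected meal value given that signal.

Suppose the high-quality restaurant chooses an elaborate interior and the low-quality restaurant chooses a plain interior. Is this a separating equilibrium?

No

If types separate, elaborate interior earns payment 71 and plain interior earns 55.
High-quality: elaborate interior gives 71 − 5 = 66; plain interior gives 55 − 0 = 55. No deviation. ✓
Low-quality: plain interior gives 55 − 0 = 55; elaborate interior gives 71 − 7 = 64. Would deviate. ✗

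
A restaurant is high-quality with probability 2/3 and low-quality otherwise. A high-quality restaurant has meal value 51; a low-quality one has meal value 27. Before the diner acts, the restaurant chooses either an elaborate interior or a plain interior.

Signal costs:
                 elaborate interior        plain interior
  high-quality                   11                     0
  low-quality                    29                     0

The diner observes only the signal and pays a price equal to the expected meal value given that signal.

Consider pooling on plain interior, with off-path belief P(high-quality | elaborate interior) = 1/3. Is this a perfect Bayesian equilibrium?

Yes

On the equilibrium path (plain interior) the diner holds the prior 2/3 and pays 2/3·51 + 1/3·27 = 43. Off-path (elaborate interior) belief 1/3 gives 1/3·51 + 2/3·27 = 35.
High-quality: plain interior gives 43 − 0 = 43; elaborate interior gives 35 − 11 = 24. Stays. ✓
Low-quality: plain interior gives 43 − 0 = 43; elaborate interior gives 35 − 29 = 6. Stays. ✓
Beliefs are Bayes-consistent on-path and both types best-respond.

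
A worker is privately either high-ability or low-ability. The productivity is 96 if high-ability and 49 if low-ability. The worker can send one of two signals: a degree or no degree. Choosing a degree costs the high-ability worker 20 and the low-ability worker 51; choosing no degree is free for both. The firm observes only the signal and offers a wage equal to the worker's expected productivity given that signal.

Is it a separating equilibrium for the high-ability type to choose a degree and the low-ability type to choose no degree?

Under separation the firm infers type exactly: degree → high-ability (pays 96), no degree → low-ability (pays 49).
High-ability: degree gives 96 − 20 = 76; no degree gives 49 − 0 = 49. No deviation. ✓
Low-ability: no degree gives 49 − 0 = 49; degree gives 96 − 51 = 45. No deviation. ✓
Neither type gains from mimicking the other.

Yes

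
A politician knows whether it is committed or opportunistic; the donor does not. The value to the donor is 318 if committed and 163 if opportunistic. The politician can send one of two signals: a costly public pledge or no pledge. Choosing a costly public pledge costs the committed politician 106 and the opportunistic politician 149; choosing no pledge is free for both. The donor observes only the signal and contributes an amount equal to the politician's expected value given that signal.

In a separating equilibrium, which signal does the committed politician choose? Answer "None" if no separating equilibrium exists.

Try committed → pledge, opportunistic → no pledge:
  Under separation the donor infers type exactly: pledge → committed (pays 318), no pledge → opportunistic (pays 163).
  Committed: pledge gives 318 − 106 = 212; no pledge gives 163 − 0 = 163. No deviation. ✓
  Opportunistic: no pledge gives 163 − 0 = 163; pledge gives 318 − 149 = 169. Would deviate. ✗
Try committed → no pledge, opportunistic → pledge:
  Under separation the donor infers type exactly: no pledge → committed (pays 318), pledge → opportunistic (pays 163).
  Committed: no pledge gives 318 − 0 = 318; pledge gives 163 − 106 = 57. No deviation. ✓
  Opportunistic: pledge gives 163 − 149 = 14; no pledge gives 318 − 0 = 318. Would deviate. ✗
Neither assignment is incentive-compatible.

None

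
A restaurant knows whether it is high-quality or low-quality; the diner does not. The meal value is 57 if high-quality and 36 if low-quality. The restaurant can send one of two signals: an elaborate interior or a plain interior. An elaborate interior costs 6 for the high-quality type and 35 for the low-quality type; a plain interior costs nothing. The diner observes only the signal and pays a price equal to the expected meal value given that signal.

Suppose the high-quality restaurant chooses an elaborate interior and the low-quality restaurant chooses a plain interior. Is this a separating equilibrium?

If types separate, elaborate interior earns payment 57 and plain interior earns 36.
High-quality: elaborate interior gives 57 − 6 = 51; plain interior gives 36 − 0 = 36. No deviation. ✓
Low-quality: plain interior gives 36 − 0 = 36; elaborate interior gives 57 − 35 = 22. No deviation. ✓
Both incentive constraints hold.

Yes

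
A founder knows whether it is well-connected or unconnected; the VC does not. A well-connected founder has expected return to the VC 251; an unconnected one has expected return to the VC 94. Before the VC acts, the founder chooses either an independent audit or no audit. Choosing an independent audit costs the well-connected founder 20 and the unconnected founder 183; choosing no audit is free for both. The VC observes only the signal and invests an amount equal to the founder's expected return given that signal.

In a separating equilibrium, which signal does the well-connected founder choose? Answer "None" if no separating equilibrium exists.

Try well-connected → audit, unconnected → no audit:
  If types separate, audit earns payment 251 and no audit earns 94.
  Well-connected: audit gives 251 − 20 = 231; no audit gives 94 − 0 = 94. No deviation. ✓
  Unconnected: no audit gives 94 − 0 = 94; audit gives 251 − 183 = 68. No deviation. ✓
Both hold — the well-connected type sends audit.

audit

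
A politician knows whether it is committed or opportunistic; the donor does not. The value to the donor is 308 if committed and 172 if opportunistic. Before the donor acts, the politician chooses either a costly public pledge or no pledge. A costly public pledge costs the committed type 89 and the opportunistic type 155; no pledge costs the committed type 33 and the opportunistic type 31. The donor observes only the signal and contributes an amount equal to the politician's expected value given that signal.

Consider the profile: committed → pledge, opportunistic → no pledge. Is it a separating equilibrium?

No

If types separate, pledge earns payment 308 and no pledge earns 172.
Committed: pledge gives 308 − 89 = 219; no pledge gives 172 − 33 = 139. No deviation. ✓
Opportunistic: no pledge gives 172 − 31 = 141; pledge gives 308 − 155 = 153. Would deviate. ✗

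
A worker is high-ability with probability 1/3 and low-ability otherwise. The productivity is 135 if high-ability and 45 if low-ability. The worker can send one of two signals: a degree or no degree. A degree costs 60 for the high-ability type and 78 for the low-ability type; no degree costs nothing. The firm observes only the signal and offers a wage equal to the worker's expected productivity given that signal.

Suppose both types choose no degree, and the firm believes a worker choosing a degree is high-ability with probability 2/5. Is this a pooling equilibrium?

Yes

At the pooled signal (no degree) the firm holds the prior 1/3 and pays 1/3·135 + 2/3·45 = 75. Off-path (degree) belief 2/5 gives 2/5·135 + 3/5·45 = 81.
High-ability: no degree gives 75 − 0 = 75; degree gives 81 − 60 = 21. Stays. ✓
Low-ability: no degree gives 75 − 0 = 75; degree gives 81 − 78 = 3. Stays. ✓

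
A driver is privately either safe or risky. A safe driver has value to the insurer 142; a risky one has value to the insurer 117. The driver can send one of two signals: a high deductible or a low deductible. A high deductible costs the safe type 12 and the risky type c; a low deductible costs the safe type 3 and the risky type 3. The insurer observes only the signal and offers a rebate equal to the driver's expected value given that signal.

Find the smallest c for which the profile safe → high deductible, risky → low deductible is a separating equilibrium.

Under separation: high deductible → safe (pays 142); low deductible → risky (pays 117).
Safe: 142 − 12 = 130 ≥ 117 − 3 = 114. Holds regardless of c. ✓
Risky: 117 − 3 ≥ 142 − c, so c ≥ 142 − 114 = 28.

28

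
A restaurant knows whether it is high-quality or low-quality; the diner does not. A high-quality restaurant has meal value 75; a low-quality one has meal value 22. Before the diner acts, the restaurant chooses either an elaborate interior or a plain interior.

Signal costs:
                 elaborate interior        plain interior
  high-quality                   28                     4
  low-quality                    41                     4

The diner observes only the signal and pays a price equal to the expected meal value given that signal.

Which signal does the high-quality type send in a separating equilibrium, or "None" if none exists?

Try high-quality → elaborate interior, low-quality → plain interior:
  If types separate, elaborate interior earns payment 75 and plain interior earns 22.
  High-quality: elaborate interior gives 75 − 28 = 47; plain interior gives 22 − 4 = 18. No deviation. ✓
  Low-quality: plain interior gives 22 − 4 = 18; elaborate interior gives 75 − 41 = 34. Would deviate. ✗
Try high-quality → plain interior, low-quality → elaborate interior:
  If types separate, plain interior earns payment 75 and elaborate interior earns 22.
  High-quality: plain interior gives 75 − 4 = 71; elaborate interior gives 22 − 28 = -6. No deviation. ✓
  Low-quality: elaborate interior gives 22 − 41 = -19; plain interior gives 75 − 4 = 71. Would deviate. ✗
Neither assignment is incentive-compatible.

None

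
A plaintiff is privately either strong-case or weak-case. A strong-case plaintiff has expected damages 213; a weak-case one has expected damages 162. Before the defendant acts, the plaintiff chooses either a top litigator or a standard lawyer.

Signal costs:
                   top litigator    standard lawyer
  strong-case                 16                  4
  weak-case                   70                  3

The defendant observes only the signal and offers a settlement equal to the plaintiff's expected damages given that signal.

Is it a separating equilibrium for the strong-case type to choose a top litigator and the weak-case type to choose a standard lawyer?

Yes

If types separate, top litigator earns payment 213 and standard lawyer earns 162.
Strong-case: top litigator gives 213 − 16 = 197; standard lawyer gives 162 − 4 = 158. No deviation. ✓
Weak-case: standard lawyer gives 162 − 3 = 159; top litigator gives 213 − 70 = 143. No deviation. ✓
Both incentive constraints hold.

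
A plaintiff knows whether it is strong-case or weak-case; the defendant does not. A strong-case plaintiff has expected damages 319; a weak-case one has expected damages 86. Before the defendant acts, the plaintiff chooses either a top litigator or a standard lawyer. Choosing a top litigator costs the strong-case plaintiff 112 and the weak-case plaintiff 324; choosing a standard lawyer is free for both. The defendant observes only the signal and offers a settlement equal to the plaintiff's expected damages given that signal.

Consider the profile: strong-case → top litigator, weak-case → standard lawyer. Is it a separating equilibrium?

Under separation the defendant infers type exactly: top litigator → strong-case (pays 319), standard lawyer → weak-case (pays 86).
Strong-case: top litigator gives 319 − 112 = 207; standard lawyer gives 86 − 0 = 86. No deviation. ✓
Weak-case: standard lawyer gives 86 − 0 = 86; top litigator gives 319 − 324 = -5. No deviation. ✓
Both incentive constraints hold.

Yes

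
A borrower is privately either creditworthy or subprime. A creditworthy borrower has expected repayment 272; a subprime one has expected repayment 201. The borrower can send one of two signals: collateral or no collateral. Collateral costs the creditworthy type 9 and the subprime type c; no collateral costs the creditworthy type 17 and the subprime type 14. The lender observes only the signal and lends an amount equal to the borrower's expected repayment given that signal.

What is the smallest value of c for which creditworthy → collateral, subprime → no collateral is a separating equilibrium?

Under separation: collateral → creditworthy (pays 272); no collateral → subprime (pays 201).
Creditworthy: 272 − 9 = 263 ≥ 201 − 17 = 184. Holds regardless of c. ✓
Subprime: 201 − 14 ≥ 272 − c, so c ≥ 272 − 187 = 85.

85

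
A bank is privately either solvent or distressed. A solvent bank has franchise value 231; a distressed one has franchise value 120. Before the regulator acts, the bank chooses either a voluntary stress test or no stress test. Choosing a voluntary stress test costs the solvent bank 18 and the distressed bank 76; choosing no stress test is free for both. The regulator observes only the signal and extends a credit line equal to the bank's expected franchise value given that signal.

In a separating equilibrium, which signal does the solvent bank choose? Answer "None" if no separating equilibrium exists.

Try solvent → stress test, distressed → no stress test:
  Under separation the regulator infers type exactly: stress test → solvent (pays 231), no stress test → distressed (pays 120).
  Solvent: stress test gives 231 − 18 = 213; no stress test gives 120 − 0 = 120. No deviation. ✓
  Distressed: no stress test gives 120 − 0 = 120; stress test gives 231 − 76 = 155. Would deviate. ✗
Try solvent → no stress test, distressed → stress test:
  Under separation the regulator infers type exactly: no stress test → solvent (pays 231), stress test → distressed (pays 120).
  Solvent: no stress test gives 231 − 0 = 231; stress test gives 120 − 18 = 102. No deviation. ✓
  Distressed: stress test gives 120 − 76 = 44; no stress test gives 231 − 0 = 231. Would deviate. ✗
Neither assignment is incentive-compatible.

None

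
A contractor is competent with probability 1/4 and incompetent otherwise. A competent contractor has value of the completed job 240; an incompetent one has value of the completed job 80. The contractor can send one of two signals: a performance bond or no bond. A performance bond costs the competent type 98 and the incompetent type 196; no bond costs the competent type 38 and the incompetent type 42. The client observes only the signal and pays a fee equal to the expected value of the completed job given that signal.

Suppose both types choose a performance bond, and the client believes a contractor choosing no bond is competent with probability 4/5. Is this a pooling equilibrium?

On the equilibrium path (bond) the client holds the prior 1/4 and pays 1/4·240 + 3/4·80 = 120. Off-path (no bond) belief 4/5 gives 4/5·240 + 1/5·80 = 208.
Competent: bond gives 120 − 98 = 22; no bond gives 208 − 38 = 170. Deviates. ✗
Incompetent: bond gives 120 − 196 = -76; no bond gives 208 − 42 = 166. Deviates. ✗

No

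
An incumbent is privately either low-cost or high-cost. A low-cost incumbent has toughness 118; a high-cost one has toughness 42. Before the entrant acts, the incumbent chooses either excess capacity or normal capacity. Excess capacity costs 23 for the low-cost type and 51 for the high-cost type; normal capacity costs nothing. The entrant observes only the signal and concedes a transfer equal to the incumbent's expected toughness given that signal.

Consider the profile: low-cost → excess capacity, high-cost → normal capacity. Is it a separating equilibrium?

If types separate, excess capacity earns payment 118 and normal capacity earns 42.
Low-cost: excess capacity gives 118 − 23 = 95; normal capacity gives 42 − 0 = 42. No deviation. ✓
High-cost: normal capacity gives 42 − 0 = 42; excess capacity gives 118 − 51 = 67. Would deviate. ✗

No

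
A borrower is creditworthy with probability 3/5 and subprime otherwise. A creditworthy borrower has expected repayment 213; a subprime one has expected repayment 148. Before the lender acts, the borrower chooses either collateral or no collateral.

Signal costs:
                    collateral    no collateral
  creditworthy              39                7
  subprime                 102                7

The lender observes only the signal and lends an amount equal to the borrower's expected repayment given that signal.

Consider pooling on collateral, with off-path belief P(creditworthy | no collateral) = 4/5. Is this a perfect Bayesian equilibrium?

On the equilibrium path (collateral) the lender holds the prior 3/5 and pays 3/5·213 + 2/5·148 = 187. Off-path (no collateral) belief 4/5 gives 4/5·213 + 1/5·148 = 200.
Creditworthy: collateral gives 187 − 39 = 148; no collateral gives 200 − 7 = 193. Deviates. ✗
Subprime: collateral gives 187 − 102 = 85; no collateral gives 200 − 7 = 193. Deviates. ✗

No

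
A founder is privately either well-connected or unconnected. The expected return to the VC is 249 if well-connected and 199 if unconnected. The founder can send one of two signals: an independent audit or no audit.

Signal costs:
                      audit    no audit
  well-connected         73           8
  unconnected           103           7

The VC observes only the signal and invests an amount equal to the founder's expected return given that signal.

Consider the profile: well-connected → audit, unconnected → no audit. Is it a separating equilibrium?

If types separate, audit earns payment 249 and no audit earns 199.
Well-connected: audit gives 249 − 73 = 176; no audit gives 199 − 8 = 191. Would deviate. ✗
Unconnected: no audit gives 199 − 7 = 192; audit gives 249 − 103 = 146. No deviation. ✓

No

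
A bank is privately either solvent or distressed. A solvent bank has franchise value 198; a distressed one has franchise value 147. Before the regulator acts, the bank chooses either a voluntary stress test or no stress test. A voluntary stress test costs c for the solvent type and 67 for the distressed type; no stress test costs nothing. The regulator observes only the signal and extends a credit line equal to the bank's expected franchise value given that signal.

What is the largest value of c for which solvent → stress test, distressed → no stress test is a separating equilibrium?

51

Under separation: stress test → solvent (pays 198); no stress test → distressed (pays 147).
Distressed: 147 − 0 = 147 ≥ 198 − 67 = 131. Holds regardless of c. ✓
Solvent: 198 − c ≥ 147 − 0, so c ≤ 198 − 147 = 51.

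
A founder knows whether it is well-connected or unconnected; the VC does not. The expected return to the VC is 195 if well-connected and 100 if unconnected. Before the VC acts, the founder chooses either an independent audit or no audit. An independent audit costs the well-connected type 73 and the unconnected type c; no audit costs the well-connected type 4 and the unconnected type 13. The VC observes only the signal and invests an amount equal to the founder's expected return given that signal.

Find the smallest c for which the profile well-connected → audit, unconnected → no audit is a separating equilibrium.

108

Under separation: audit → well-connected (pays 195); no audit → unconnected (pays 100).
Well-connected: 195 − 73 = 122 ≥ 100 − 4 = 96. Holds regardless of c. ✓
Unconnected: 100 − 13 ≥ 195 − c, so c ≥ 195 − 87 = 108.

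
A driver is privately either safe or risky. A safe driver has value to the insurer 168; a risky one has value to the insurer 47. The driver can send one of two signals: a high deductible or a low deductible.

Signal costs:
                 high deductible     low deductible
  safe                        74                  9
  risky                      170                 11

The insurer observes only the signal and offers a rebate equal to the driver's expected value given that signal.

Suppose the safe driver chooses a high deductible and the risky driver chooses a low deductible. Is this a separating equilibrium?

If types separate, high deductible earns payment 168 and low deductible earns 47.
Safe: high deductible gives 168 − 74 = 94; low deductible gives 47 − 9 = 38. No deviation. ✓
Risky: low deductible gives 47 − 11 = 36; high deductible gives 168 − 170 = -2. No deviation. ✓
Both incentive constraints hold.

Yes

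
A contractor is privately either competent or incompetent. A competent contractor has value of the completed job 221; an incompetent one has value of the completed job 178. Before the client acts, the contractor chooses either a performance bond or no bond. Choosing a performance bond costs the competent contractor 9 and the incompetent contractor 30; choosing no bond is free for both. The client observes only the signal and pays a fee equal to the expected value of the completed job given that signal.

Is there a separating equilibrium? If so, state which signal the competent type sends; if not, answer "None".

Try competent → bond, incompetent → no bond:
  Under separation the client infers type exactly: bond → competent (pays 221), no bond → incompetent (pays 178).
  Competent: bond gives 221 − 9 = 212; no bond gives 178 − 0 = 178. No deviation. ✓
  Incompetent: no bond gives 178 − 0 = 178; bond gives 221 − 30 = 191. Would deviate. ✗
Try competent → no bond, incompetent → bond:
  Under separation the client infers type exactly: no bond → competent (pays 221), bond → incompetent (pays 178).
  Competent: no bond gives 221 − 0 = 221; bond gives 178 − 9 = 169. No deviation. ✓
  Incompetent: bond gives 178 − 30 = 148; no bond gives 221 − 0 = 221. Would deviate. ✗
Neither assignment is incentive-compatible.

None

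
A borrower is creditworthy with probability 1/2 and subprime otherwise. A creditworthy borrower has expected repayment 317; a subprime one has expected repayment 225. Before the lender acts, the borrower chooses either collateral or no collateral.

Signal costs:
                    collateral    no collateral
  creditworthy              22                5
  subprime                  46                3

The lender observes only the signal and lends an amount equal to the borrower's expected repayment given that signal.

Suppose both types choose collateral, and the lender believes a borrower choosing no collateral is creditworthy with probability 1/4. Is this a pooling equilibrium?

No

At the pooled signal (collateral) the lender holds the prior 1/2 and pays 1/2·317 + 1/2·225 = 271. Off-path (no collateral) belief 1/4 gives 1/4·317 + 3/4·225 = 248.
Creditworthy: collateral gives 271 − 22 = 249; no collateral gives 248 − 5 = 243. Stays. ✓
Subprime: collateral gives 271 − 46 = 225; no collateral gives 248 − 3 = 245. Deviates. ✗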